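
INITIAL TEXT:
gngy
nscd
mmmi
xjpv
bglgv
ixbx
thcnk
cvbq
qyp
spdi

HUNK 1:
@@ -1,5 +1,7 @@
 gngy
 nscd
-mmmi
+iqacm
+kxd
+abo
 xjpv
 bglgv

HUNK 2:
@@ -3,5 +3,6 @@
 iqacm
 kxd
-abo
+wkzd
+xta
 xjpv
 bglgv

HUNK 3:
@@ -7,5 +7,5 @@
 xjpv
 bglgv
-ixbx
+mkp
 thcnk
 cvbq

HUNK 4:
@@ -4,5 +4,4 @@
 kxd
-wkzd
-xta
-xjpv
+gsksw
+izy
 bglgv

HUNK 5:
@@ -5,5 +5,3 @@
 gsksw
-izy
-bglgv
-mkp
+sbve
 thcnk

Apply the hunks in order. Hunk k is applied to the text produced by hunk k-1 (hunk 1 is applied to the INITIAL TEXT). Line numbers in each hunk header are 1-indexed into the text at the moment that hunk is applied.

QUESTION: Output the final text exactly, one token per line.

Answer: gngy
nscd
iqacm
kxd
gsksw
sbve
thcnk
cvbq
qyp
spdi

Derivation:
Hunk 1: at line 1 remove [mmmi] add [iqacm,kxd,abo] -> 12 lines: gngy nscd iqacm kxd abo xjpv bglgv ixbx thcnk cvbq qyp spdi
Hunk 2: at line 3 remove [abo] add [wkzd,xta] -> 13 lines: gngy nscd iqacm kxd wkzd xta xjpv bglgv ixbx thcnk cvbq qyp spdi
Hunk 3: at line 7 remove [ixbx] add [mkp] -> 13 lines: gngy nscd iqacm kxd wkzd xta xjpv bglgv mkp thcnk cvbq qyp spdi
Hunk 4: at line 4 remove [wkzd,xta,xjpv] add [gsksw,izy] -> 12 lines: gngy nscd iqacm kxd gsksw izy bglgv mkp thcnk cvbq qyp spdi
Hunk 5: at line 5 remove [izy,bglgv,mkp] add [sbve] -> 10 lines: gngy nscd iqacm kxd gsksw sbve thcnk cvbq qyp spdi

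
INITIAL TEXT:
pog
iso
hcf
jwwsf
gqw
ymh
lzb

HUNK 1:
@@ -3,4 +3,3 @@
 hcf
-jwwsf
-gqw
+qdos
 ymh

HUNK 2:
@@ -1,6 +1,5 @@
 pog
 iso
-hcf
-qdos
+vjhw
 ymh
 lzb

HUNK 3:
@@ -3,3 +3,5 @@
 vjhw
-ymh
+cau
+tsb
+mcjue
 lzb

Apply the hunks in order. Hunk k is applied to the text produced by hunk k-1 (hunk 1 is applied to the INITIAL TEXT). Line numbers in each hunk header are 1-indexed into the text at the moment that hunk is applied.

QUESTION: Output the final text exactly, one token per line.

Hunk 1: at line 3 remove [jwwsf,gqw] add [qdos] -> 6 lines: pog iso hcf qdos ymh lzb
Hunk 2: at line 1 remove [hcf,qdos] add [vjhw] -> 5 lines: pog iso vjhw ymh lzb
Hunk 3: at line 3 remove [ymh] add [cau,tsb,mcjue] -> 7 lines: pog iso vjhw cau tsb mcjue lzb

Answer: pog
iso
vjhw
cau
tsb
mcjue
lzb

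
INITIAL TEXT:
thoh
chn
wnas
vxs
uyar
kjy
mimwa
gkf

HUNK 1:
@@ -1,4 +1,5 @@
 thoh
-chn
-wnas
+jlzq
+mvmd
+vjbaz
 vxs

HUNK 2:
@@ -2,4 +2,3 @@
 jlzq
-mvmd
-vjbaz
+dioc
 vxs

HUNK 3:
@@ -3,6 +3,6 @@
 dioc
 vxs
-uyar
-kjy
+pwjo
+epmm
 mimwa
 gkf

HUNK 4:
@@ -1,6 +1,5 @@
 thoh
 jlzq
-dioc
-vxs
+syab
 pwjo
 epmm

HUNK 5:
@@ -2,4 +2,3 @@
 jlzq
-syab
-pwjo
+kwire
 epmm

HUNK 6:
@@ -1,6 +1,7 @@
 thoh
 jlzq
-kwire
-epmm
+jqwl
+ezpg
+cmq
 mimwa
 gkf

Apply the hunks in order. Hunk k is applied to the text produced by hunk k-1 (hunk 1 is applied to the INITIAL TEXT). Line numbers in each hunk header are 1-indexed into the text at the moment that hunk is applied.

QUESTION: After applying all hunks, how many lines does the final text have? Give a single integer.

Hunk 1: at line 1 remove [chn,wnas] add [jlzq,mvmd,vjbaz] -> 9 lines: thoh jlzq mvmd vjbaz vxs uyar kjy mimwa gkf
Hunk 2: at line 2 remove [mvmd,vjbaz] add [dioc] -> 8 lines: thoh jlzq dioc vxs uyar kjy mimwa gkf
Hunk 3: at line 3 remove [uyar,kjy] add [pwjo,epmm] -> 8 lines: thoh jlzq dioc vxs pwjo epmm mimwa gkf
Hunk 4: at line 1 remove [dioc,vxs] add [syab] -> 7 lines: thoh jlzq syab pwjo epmm mimwa gkf
Hunk 5: at line 2 remove [syab,pwjo] add [kwire] -> 6 lines: thoh jlzq kwire epmm mimwa gkf
Hunk 6: at line 1 remove [kwire,epmm] add [jqwl,ezpg,cmq] -> 7 lines: thoh jlzq jqwl ezpg cmq mimwa gkf
Final line count: 7

Answer: 7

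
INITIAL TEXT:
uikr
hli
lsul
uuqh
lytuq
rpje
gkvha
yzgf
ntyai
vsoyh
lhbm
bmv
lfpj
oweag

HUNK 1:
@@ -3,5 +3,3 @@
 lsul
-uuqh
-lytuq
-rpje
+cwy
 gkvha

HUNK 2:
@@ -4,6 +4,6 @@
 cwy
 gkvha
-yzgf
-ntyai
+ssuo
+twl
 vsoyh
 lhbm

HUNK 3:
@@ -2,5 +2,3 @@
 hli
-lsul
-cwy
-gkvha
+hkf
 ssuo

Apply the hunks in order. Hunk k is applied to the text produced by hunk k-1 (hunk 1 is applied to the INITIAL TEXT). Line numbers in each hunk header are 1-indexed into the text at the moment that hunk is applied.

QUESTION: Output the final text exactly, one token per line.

Hunk 1: at line 3 remove [uuqh,lytuq,rpje] add [cwy] -> 12 lines: uikr hli lsul cwy gkvha yzgf ntyai vsoyh lhbm bmv lfpj oweag
Hunk 2: at line 4 remove [yzgf,ntyai] add [ssuo,twl] -> 12 lines: uikr hli lsul cwy gkvha ssuo twl vsoyh lhbm bmv lfpj oweag
Hunk 3: at line 2 remove [lsul,cwy,gkvha] add [hkf] -> 10 lines: uikr hli hkf ssuo twl vsoyh lhbm bmv lfpj oweag

Answer: uikr
hli
hkf
ssuo
twl
vsoyh
lhbm
bmv
lfpj
oweag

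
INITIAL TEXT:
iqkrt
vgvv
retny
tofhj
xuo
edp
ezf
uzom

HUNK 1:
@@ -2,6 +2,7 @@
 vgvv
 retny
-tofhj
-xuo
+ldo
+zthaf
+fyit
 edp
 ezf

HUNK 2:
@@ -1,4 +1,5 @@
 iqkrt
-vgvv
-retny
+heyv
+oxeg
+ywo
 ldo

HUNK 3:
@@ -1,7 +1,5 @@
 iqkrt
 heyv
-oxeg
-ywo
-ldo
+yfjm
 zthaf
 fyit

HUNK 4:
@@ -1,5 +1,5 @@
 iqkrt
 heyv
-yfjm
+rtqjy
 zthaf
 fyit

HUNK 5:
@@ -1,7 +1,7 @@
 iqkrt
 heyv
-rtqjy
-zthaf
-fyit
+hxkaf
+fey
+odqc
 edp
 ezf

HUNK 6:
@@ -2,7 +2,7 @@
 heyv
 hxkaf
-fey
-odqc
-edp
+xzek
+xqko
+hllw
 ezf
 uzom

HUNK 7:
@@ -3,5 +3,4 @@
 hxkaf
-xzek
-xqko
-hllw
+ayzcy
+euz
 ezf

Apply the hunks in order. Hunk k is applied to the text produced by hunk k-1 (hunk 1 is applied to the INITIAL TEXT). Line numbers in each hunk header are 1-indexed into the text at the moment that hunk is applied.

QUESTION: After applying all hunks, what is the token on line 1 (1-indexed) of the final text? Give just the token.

Hunk 1: at line 2 remove [tofhj,xuo] add [ldo,zthaf,fyit] -> 9 lines: iqkrt vgvv retny ldo zthaf fyit edp ezf uzom
Hunk 2: at line 1 remove [vgvv,retny] add [heyv,oxeg,ywo] -> 10 lines: iqkrt heyv oxeg ywo ldo zthaf fyit edp ezf uzom
Hunk 3: at line 1 remove [oxeg,ywo,ldo] add [yfjm] -> 8 lines: iqkrt heyv yfjm zthaf fyit edp ezf uzom
Hunk 4: at line 1 remove [yfjm] add [rtqjy] -> 8 lines: iqkrt heyv rtqjy zthaf fyit edp ezf uzom
Hunk 5: at line 1 remove [rtqjy,zthaf,fyit] add [hxkaf,fey,odqc] -> 8 lines: iqkrt heyv hxkaf fey odqc edp ezf uzom
Hunk 6: at line 2 remove [fey,odqc,edp] add [xzek,xqko,hllw] -> 8 lines: iqkrt heyv hxkaf xzek xqko hllw ezf uzom
Hunk 7: at line 3 remove [xzek,xqko,hllw] add [ayzcy,euz] -> 7 lines: iqkrt heyv hxkaf ayzcy euz ezf uzom
Final line 1: iqkrt

Answer: iqkrt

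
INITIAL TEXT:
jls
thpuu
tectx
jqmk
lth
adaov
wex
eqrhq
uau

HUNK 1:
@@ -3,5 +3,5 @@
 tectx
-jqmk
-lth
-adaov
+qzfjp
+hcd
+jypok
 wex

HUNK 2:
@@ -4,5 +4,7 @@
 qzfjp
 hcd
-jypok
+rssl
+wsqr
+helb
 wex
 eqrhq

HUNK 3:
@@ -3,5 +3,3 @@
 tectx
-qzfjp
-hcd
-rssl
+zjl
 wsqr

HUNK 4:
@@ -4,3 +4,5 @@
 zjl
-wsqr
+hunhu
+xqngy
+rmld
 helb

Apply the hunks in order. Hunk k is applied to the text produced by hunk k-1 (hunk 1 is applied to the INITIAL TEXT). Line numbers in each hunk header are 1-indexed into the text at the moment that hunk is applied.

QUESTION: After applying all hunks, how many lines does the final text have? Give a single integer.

Hunk 1: at line 3 remove [jqmk,lth,adaov] add [qzfjp,hcd,jypok] -> 9 lines: jls thpuu tectx qzfjp hcd jypok wex eqrhq uau
Hunk 2: at line 4 remove [jypok] add [rssl,wsqr,helb] -> 11 lines: jls thpuu tectx qzfjp hcd rssl wsqr helb wex eqrhq uau
Hunk 3: at line 3 remove [qzfjp,hcd,rssl] add [zjl] -> 9 lines: jls thpuu tectx zjl wsqr helb wex eqrhq uau
Hunk 4: at line 4 remove [wsqr] add [hunhu,xqngy,rmld] -> 11 lines: jls thpuu tectx zjl hunhu xqngy rmld helb wex eqrhq uau
Final line count: 11

Answer: 11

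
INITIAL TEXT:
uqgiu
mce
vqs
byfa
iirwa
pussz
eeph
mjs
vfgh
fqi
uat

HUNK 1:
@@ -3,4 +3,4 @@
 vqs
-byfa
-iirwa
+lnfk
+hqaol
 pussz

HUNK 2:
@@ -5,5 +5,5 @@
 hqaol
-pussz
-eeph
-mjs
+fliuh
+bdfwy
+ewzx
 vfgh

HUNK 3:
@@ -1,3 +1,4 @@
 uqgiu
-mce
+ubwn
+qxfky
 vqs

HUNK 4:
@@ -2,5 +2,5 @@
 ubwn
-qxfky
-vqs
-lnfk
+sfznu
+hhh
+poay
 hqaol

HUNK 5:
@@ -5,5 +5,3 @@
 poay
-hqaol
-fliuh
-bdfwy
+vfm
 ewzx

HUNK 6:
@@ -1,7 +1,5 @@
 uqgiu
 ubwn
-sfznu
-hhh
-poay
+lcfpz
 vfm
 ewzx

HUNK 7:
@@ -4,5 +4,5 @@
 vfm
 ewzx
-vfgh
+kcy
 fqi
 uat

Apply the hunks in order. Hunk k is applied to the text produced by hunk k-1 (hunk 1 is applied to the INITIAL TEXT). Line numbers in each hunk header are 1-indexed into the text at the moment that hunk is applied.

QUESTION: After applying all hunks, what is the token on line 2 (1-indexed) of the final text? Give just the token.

Answer: ubwn

Derivation:
Hunk 1: at line 3 remove [byfa,iirwa] add [lnfk,hqaol] -> 11 lines: uqgiu mce vqs lnfk hqaol pussz eeph mjs vfgh fqi uat
Hunk 2: at line 5 remove [pussz,eeph,mjs] add [fliuh,bdfwy,ewzx] -> 11 lines: uqgiu mce vqs lnfk hqaol fliuh bdfwy ewzx vfgh fqi uat
Hunk 3: at line 1 remove [mce] add [ubwn,qxfky] -> 12 lines: uqgiu ubwn qxfky vqs lnfk hqaol fliuh bdfwy ewzx vfgh fqi uat
Hunk 4: at line 2 remove [qxfky,vqs,lnfk] add [sfznu,hhh,poay] -> 12 lines: uqgiu ubwn sfznu hhh poay hqaol fliuh bdfwy ewzx vfgh fqi uat
Hunk 5: at line 5 remove [hqaol,fliuh,bdfwy] add [vfm] -> 10 lines: uqgiu ubwn sfznu hhh poay vfm ewzx vfgh fqi uat
Hunk 6: at line 1 remove [sfznu,hhh,poay] add [lcfpz] -> 8 lines: uqgiu ubwn lcfpz vfm ewzx vfgh fqi uat
Hunk 7: at line 4 remove [vfgh] add [kcy] -> 8 lines: uqgiu ubwn lcfpz vfm ewzx kcy fqi uat
Final line 2: ubwn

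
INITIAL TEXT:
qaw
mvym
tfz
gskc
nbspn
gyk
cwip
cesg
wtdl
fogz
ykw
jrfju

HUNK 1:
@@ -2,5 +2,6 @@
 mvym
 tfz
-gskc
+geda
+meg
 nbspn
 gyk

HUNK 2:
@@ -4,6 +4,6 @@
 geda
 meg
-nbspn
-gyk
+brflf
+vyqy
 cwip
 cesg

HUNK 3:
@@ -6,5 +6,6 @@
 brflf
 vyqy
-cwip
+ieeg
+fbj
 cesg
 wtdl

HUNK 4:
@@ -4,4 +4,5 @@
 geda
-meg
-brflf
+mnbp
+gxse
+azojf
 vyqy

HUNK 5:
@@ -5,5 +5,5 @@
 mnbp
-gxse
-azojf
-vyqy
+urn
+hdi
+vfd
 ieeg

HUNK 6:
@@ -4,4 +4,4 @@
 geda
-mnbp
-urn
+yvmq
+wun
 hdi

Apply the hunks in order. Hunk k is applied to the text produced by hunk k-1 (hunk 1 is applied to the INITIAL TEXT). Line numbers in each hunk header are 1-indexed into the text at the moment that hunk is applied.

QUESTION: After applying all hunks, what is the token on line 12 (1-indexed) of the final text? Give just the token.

Answer: wtdl

Derivation:
Hunk 1: at line 2 remove [gskc] add [geda,meg] -> 13 lines: qaw mvym tfz geda meg nbspn gyk cwip cesg wtdl fogz ykw jrfju
Hunk 2: at line 4 remove [nbspn,gyk] add [brflf,vyqy] -> 13 lines: qaw mvym tfz geda meg brflf vyqy cwip cesg wtdl fogz ykw jrfju
Hunk 3: at line 6 remove [cwip] add [ieeg,fbj] -> 14 lines: qaw mvym tfz geda meg brflf vyqy ieeg fbj cesg wtdl fogz ykw jrfju
Hunk 4: at line 4 remove [meg,brflf] add [mnbp,gxse,azojf] -> 15 lines: qaw mvym tfz geda mnbp gxse azojf vyqy ieeg fbj cesg wtdl fogz ykw jrfju
Hunk 5: at line 5 remove [gxse,azojf,vyqy] add [urn,hdi,vfd] -> 15 lines: qaw mvym tfz geda mnbp urn hdi vfd ieeg fbj cesg wtdl fogz ykw jrfju
Hunk 6: at line 4 remove [mnbp,urn] add [yvmq,wun] -> 15 lines: qaw mvym tfz geda yvmq wun hdi vfd ieeg fbj cesg wtdl fogz ykw jrfju
Final line 12: wtdl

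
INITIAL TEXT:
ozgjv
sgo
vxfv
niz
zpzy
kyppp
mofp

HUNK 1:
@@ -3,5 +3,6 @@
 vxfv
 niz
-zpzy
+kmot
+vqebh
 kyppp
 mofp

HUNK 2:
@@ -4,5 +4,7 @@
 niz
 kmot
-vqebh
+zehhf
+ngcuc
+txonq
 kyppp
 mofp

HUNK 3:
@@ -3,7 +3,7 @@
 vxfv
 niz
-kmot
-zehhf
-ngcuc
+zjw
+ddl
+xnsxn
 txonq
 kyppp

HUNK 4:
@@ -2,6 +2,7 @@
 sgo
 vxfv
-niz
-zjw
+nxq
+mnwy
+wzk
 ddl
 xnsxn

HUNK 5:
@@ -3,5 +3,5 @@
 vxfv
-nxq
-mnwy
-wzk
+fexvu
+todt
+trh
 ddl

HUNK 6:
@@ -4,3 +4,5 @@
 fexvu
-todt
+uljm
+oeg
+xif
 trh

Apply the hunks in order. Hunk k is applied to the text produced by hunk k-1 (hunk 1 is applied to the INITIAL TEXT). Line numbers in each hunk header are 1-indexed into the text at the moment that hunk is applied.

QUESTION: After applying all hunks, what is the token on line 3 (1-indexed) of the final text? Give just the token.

Answer: vxfv

Derivation:
Hunk 1: at line 3 remove [zpzy] add [kmot,vqebh] -> 8 lines: ozgjv sgo vxfv niz kmot vqebh kyppp mofp
Hunk 2: at line 4 remove [vqebh] add [zehhf,ngcuc,txonq] -> 10 lines: ozgjv sgo vxfv niz kmot zehhf ngcuc txonq kyppp mofp
Hunk 3: at line 3 remove [kmot,zehhf,ngcuc] add [zjw,ddl,xnsxn] -> 10 lines: ozgjv sgo vxfv niz zjw ddl xnsxn txonq kyppp mofp
Hunk 4: at line 2 remove [niz,zjw] add [nxq,mnwy,wzk] -> 11 lines: ozgjv sgo vxfv nxq mnwy wzk ddl xnsxn txonq kyppp mofp
Hunk 5: at line 3 remove [nxq,mnwy,wzk] add [fexvu,todt,trh] -> 11 lines: ozgjv sgo vxfv fexvu todt trh ddl xnsxn txonq kyppp mofp
Hunk 6: at line 4 remove [todt] add [uljm,oeg,xif] -> 13 lines: ozgjv sgo vxfv fexvu uljm oeg xif trh ddl xnsxn txonq kyppp mofp
Final line 3: vxfv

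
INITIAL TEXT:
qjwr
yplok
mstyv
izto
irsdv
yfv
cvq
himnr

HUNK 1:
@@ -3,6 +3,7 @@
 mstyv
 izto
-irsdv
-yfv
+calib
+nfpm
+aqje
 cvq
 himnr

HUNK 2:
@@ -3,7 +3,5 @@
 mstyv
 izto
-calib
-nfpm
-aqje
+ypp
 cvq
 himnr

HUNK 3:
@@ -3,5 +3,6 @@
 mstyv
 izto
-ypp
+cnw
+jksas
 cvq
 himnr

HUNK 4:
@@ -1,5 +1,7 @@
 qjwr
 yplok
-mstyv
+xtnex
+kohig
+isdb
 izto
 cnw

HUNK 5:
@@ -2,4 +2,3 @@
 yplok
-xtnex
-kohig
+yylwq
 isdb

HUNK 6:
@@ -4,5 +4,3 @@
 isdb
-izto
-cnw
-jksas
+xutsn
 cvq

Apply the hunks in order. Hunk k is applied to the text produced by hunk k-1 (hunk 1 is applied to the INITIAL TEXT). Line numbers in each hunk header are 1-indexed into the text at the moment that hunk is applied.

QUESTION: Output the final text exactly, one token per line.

Answer: qjwr
yplok
yylwq
isdb
xutsn
cvq
himnr

Derivation:
Hunk 1: at line 3 remove [irsdv,yfv] add [calib,nfpm,aqje] -> 9 lines: qjwr yplok mstyv izto calib nfpm aqje cvq himnr
Hunk 2: at line 3 remove [calib,nfpm,aqje] add [ypp] -> 7 lines: qjwr yplok mstyv izto ypp cvq himnr
Hunk 3: at line 3 remove [ypp] add [cnw,jksas] -> 8 lines: qjwr yplok mstyv izto cnw jksas cvq himnr
Hunk 4: at line 1 remove [mstyv] add [xtnex,kohig,isdb] -> 10 lines: qjwr yplok xtnex kohig isdb izto cnw jksas cvq himnr
Hunk 5: at line 2 remove [xtnex,kohig] add [yylwq] -> 9 lines: qjwr yplok yylwq isdb izto cnw jksas cvq himnr
Hunk 6: at line 4 remove [izto,cnw,jksas] add [xutsn] -> 7 lines: qjwr yplok yylwq isdb xutsn cvq himnr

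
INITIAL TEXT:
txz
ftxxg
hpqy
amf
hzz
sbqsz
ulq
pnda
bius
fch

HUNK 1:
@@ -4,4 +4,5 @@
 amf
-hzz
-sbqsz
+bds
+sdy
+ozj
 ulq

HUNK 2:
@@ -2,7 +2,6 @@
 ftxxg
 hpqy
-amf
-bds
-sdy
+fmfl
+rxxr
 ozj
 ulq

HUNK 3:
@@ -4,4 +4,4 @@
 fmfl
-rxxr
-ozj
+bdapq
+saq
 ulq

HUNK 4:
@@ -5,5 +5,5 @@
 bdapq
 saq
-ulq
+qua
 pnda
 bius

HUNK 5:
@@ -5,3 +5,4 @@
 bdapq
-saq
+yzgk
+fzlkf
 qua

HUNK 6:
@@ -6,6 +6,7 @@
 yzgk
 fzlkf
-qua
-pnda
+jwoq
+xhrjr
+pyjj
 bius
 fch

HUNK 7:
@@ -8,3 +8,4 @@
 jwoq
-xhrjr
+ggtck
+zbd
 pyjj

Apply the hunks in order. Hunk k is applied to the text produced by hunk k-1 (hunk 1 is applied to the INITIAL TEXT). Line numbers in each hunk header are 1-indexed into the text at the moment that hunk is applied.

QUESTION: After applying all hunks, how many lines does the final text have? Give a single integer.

Answer: 13

Derivation:
Hunk 1: at line 4 remove [hzz,sbqsz] add [bds,sdy,ozj] -> 11 lines: txz ftxxg hpqy amf bds sdy ozj ulq pnda bius fch
Hunk 2: at line 2 remove [amf,bds,sdy] add [fmfl,rxxr] -> 10 lines: txz ftxxg hpqy fmfl rxxr ozj ulq pnda bius fch
Hunk 3: at line 4 remove [rxxr,ozj] add [bdapq,saq] -> 10 lines: txz ftxxg hpqy fmfl bdapq saq ulq pnda bius fch
Hunk 4: at line 5 remove [ulq] add [qua] -> 10 lines: txz ftxxg hpqy fmfl bdapq saq qua pnda bius fch
Hunk 5: at line 5 remove [saq] add [yzgk,fzlkf] -> 11 lines: txz ftxxg hpqy fmfl bdapq yzgk fzlkf qua pnda bius fch
Hunk 6: at line 6 remove [qua,pnda] add [jwoq,xhrjr,pyjj] -> 12 lines: txz ftxxg hpqy fmfl bdapq yzgk fzlkf jwoq xhrjr pyjj bius fch
Hunk 7: at line 8 remove [xhrjr] add [ggtck,zbd] -> 13 lines: txz ftxxg hpqy fmfl bdapq yzgk fzlkf jwoq ggtck zbd pyjj bius fch
Final line count: 13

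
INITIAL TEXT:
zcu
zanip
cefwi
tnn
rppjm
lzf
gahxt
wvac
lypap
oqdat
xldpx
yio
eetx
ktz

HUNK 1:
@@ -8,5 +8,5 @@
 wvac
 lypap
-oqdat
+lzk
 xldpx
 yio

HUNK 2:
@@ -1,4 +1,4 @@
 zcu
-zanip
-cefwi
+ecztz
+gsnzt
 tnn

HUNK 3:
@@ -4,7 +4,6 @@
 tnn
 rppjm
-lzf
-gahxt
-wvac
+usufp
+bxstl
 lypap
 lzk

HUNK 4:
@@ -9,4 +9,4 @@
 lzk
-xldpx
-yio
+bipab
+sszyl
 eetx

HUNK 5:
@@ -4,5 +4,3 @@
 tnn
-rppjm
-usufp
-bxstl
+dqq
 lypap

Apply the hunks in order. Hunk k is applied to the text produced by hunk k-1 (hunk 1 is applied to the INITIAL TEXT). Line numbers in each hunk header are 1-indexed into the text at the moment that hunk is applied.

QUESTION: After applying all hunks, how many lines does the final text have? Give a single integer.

Answer: 11

Derivation:
Hunk 1: at line 8 remove [oqdat] add [lzk] -> 14 lines: zcu zanip cefwi tnn rppjm lzf gahxt wvac lypap lzk xldpx yio eetx ktz
Hunk 2: at line 1 remove [zanip,cefwi] add [ecztz,gsnzt] -> 14 lines: zcu ecztz gsnzt tnn rppjm lzf gahxt wvac lypap lzk xldpx yio eetx ktz
Hunk 3: at line 4 remove [lzf,gahxt,wvac] add [usufp,bxstl] -> 13 lines: zcu ecztz gsnzt tnn rppjm usufp bxstl lypap lzk xldpx yio eetx ktz
Hunk 4: at line 9 remove [xldpx,yio] add [bipab,sszyl] -> 13 lines: zcu ecztz gsnzt tnn rppjm usufp bxstl lypap lzk bipab sszyl eetx ktz
Hunk 5: at line 4 remove [rppjm,usufp,bxstl] add [dqq] -> 11 lines: zcu ecztz gsnzt tnn dqq lypap lzk bipab sszyl eetx ktz
Final line count: 11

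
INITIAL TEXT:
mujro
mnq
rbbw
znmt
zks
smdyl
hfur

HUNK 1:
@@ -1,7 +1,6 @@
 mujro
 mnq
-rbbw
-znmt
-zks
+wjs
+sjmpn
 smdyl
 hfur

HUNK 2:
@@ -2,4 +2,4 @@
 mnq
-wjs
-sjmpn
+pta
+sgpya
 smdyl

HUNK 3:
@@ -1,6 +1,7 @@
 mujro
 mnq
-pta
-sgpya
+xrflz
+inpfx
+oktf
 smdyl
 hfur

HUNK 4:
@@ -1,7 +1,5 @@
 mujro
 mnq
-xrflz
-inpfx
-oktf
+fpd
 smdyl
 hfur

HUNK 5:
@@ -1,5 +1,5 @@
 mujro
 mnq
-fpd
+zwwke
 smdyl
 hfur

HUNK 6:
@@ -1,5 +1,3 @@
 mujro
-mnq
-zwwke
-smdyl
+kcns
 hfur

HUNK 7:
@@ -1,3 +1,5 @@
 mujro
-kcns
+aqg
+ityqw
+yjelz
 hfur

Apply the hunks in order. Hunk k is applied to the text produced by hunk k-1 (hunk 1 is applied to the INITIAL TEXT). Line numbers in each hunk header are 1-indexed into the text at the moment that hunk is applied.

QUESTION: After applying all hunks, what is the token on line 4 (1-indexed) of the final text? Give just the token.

Hunk 1: at line 1 remove [rbbw,znmt,zks] add [wjs,sjmpn] -> 6 lines: mujro mnq wjs sjmpn smdyl hfur
Hunk 2: at line 2 remove [wjs,sjmpn] add [pta,sgpya] -> 6 lines: mujro mnq pta sgpya smdyl hfur
Hunk 3: at line 1 remove [pta,sgpya] add [xrflz,inpfx,oktf] -> 7 lines: mujro mnq xrflz inpfx oktf smdyl hfur
Hunk 4: at line 1 remove [xrflz,inpfx,oktf] add [fpd] -> 5 lines: mujro mnq fpd smdyl hfur
Hunk 5: at line 1 remove [fpd] add [zwwke] -> 5 lines: mujro mnq zwwke smdyl hfur
Hunk 6: at line 1 remove [mnq,zwwke,smdyl] add [kcns] -> 3 lines: mujro kcns hfur
Hunk 7: at line 1 remove [kcns] add [aqg,ityqw,yjelz] -> 5 lines: mujro aqg ityqw yjelz hfur
Final line 4: yjelz

Answer: yjelz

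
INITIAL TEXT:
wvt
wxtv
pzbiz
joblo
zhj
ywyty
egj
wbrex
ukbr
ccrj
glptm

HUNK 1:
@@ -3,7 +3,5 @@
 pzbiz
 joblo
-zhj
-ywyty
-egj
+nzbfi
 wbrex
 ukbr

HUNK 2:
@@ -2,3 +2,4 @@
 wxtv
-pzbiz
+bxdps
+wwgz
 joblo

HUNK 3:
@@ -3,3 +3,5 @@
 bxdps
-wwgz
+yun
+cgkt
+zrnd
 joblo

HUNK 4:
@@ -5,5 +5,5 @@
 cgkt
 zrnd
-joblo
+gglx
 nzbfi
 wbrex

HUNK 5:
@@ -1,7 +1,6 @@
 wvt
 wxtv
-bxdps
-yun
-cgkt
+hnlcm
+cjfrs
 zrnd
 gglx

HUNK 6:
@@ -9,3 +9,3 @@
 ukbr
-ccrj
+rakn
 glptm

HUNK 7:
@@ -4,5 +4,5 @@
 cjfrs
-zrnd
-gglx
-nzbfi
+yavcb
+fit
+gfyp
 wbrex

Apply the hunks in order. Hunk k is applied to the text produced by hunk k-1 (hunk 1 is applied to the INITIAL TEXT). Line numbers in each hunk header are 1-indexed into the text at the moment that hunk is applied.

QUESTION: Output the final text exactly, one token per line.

Answer: wvt
wxtv
hnlcm
cjfrs
yavcb
fit
gfyp
wbrex
ukbr
rakn
glptm

Derivation:
Hunk 1: at line 3 remove [zhj,ywyty,egj] add [nzbfi] -> 9 lines: wvt wxtv pzbiz joblo nzbfi wbrex ukbr ccrj glptm
Hunk 2: at line 2 remove [pzbiz] add [bxdps,wwgz] -> 10 lines: wvt wxtv bxdps wwgz joblo nzbfi wbrex ukbr ccrj glptm
Hunk 3: at line 3 remove [wwgz] add [yun,cgkt,zrnd] -> 12 lines: wvt wxtv bxdps yun cgkt zrnd joblo nzbfi wbrex ukbr ccrj glptm
Hunk 4: at line 5 remove [joblo] add [gglx] -> 12 lines: wvt wxtv bxdps yun cgkt zrnd gglx nzbfi wbrex ukbr ccrj glptm
Hunk 5: at line 1 remove [bxdps,yun,cgkt] add [hnlcm,cjfrs] -> 11 lines: wvt wxtv hnlcm cjfrs zrnd gglx nzbfi wbrex ukbr ccrj glptm
Hunk 6: at line 9 remove [ccrj] add [rakn] -> 11 lines: wvt wxtv hnlcm cjfrs zrnd gglx nzbfi wbrex ukbr rakn glptm
Hunk 7: at line 4 remove [zrnd,gglx,nzbfi] add [yavcb,fit,gfyp] -> 11 lines: wvt wxtv hnlcm cjfrs yavcb fit gfyp wbrex ukbr rakn glptm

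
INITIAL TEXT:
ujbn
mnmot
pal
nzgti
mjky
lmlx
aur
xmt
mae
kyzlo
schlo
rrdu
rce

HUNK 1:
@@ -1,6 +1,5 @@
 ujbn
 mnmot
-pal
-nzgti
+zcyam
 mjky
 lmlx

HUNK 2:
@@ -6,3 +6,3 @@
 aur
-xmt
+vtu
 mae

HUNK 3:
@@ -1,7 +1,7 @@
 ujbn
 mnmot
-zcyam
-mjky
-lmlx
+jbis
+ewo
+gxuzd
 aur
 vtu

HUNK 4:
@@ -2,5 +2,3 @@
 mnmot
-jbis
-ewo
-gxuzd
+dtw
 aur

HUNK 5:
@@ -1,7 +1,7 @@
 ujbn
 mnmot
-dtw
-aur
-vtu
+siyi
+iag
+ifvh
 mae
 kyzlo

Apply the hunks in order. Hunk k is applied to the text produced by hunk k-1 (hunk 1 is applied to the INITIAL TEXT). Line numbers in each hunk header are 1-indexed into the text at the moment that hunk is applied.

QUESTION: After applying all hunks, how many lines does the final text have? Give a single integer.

Answer: 10

Derivation:
Hunk 1: at line 1 remove [pal,nzgti] add [zcyam] -> 12 lines: ujbn mnmot zcyam mjky lmlx aur xmt mae kyzlo schlo rrdu rce
Hunk 2: at line 6 remove [xmt] add [vtu] -> 12 lines: ujbn mnmot zcyam mjky lmlx aur vtu mae kyzlo schlo rrdu rce
Hunk 3: at line 1 remove [zcyam,mjky,lmlx] add [jbis,ewo,gxuzd] -> 12 lines: ujbn mnmot jbis ewo gxuzd aur vtu mae kyzlo schlo rrdu rce
Hunk 4: at line 2 remove [jbis,ewo,gxuzd] add [dtw] -> 10 lines: ujbn mnmot dtw aur vtu mae kyzlo schlo rrdu rce
Hunk 5: at line 1 remove [dtw,aur,vtu] add [siyi,iag,ifvh] -> 10 lines: ujbn mnmot siyi iag ifvh mae kyzlo schlo rrdu rce
Final line count: 10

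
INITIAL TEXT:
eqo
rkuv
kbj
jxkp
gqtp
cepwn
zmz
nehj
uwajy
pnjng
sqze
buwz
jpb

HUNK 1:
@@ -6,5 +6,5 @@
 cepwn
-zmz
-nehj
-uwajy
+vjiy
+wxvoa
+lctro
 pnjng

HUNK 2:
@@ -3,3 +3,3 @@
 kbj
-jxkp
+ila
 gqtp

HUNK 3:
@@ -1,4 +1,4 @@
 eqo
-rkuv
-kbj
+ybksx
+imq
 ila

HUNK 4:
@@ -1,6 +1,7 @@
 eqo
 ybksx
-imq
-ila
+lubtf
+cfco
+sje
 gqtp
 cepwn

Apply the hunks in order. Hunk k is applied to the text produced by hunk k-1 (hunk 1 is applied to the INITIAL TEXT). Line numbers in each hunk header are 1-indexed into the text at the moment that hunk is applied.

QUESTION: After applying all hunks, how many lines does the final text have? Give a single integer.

Answer: 14

Derivation:
Hunk 1: at line 6 remove [zmz,nehj,uwajy] add [vjiy,wxvoa,lctro] -> 13 lines: eqo rkuv kbj jxkp gqtp cepwn vjiy wxvoa lctro pnjng sqze buwz jpb
Hunk 2: at line 3 remove [jxkp] add [ila] -> 13 lines: eqo rkuv kbj ila gqtp cepwn vjiy wxvoa lctro pnjng sqze buwz jpb
Hunk 3: at line 1 remove [rkuv,kbj] add [ybksx,imq] -> 13 lines: eqo ybksx imq ila gqtp cepwn vjiy wxvoa lctro pnjng sqze buwz jpb
Hunk 4: at line 1 remove [imq,ila] add [lubtf,cfco,sje] -> 14 lines: eqo ybksx lubtf cfco sje gqtp cepwn vjiy wxvoa lctro pnjng sqze buwz jpb
Final line count: 14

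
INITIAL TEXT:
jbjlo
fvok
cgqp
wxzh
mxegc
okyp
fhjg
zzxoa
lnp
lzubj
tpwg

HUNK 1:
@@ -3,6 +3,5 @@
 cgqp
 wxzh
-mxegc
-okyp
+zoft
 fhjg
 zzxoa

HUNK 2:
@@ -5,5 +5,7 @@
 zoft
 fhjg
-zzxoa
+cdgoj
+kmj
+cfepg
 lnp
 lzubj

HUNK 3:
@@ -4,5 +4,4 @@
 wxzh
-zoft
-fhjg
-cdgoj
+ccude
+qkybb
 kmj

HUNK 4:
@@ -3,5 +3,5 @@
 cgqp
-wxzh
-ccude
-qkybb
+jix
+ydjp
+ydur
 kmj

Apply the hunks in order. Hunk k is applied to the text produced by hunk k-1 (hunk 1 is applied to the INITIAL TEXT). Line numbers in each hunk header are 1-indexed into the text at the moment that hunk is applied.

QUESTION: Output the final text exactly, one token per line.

Hunk 1: at line 3 remove [mxegc,okyp] add [zoft] -> 10 lines: jbjlo fvok cgqp wxzh zoft fhjg zzxoa lnp lzubj tpwg
Hunk 2: at line 5 remove [zzxoa] add [cdgoj,kmj,cfepg] -> 12 lines: jbjlo fvok cgqp wxzh zoft fhjg cdgoj kmj cfepg lnp lzubj tpwg
Hunk 3: at line 4 remove [zoft,fhjg,cdgoj] add [ccude,qkybb] -> 11 lines: jbjlo fvok cgqp wxzh ccude qkybb kmj cfepg lnp lzubj tpwg
Hunk 4: at line 3 remove [wxzh,ccude,qkybb] add [jix,ydjp,ydur] -> 11 lines: jbjlo fvok cgqp jix ydjp ydur kmj cfepg lnp lzubj tpwg

Answer: jbjlo
fvok
cgqp
jix
ydjp
ydur
kmj
cfepg
lnp
lzubj
tpwg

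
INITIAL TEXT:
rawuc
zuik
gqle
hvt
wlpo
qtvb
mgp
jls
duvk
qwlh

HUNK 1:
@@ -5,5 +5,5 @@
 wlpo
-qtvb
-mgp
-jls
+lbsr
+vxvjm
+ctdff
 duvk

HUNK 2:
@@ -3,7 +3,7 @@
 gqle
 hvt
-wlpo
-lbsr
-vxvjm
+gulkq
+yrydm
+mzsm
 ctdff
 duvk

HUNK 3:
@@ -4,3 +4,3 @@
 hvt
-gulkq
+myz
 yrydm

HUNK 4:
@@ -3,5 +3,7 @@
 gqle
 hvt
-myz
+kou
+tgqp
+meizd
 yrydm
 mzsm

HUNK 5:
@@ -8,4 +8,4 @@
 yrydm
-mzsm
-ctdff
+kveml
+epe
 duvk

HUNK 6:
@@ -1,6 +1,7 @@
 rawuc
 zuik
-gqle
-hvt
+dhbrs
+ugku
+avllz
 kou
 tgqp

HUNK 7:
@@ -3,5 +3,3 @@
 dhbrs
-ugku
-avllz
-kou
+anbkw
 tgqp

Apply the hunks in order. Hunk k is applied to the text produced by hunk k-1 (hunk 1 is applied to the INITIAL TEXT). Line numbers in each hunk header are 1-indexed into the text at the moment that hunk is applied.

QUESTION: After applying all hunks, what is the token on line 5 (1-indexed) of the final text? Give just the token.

Answer: tgqp

Derivation:
Hunk 1: at line 5 remove [qtvb,mgp,jls] add [lbsr,vxvjm,ctdff] -> 10 lines: rawuc zuik gqle hvt wlpo lbsr vxvjm ctdff duvk qwlh
Hunk 2: at line 3 remove [wlpo,lbsr,vxvjm] add [gulkq,yrydm,mzsm] -> 10 lines: rawuc zuik gqle hvt gulkq yrydm mzsm ctdff duvk qwlh
Hunk 3: at line 4 remove [gulkq] add [myz] -> 10 lines: rawuc zuik gqle hvt myz yrydm mzsm ctdff duvk qwlh
Hunk 4: at line 3 remove [myz] add [kou,tgqp,meizd] -> 12 lines: rawuc zuik gqle hvt kou tgqp meizd yrydm mzsm ctdff duvk qwlh
Hunk 5: at line 8 remove [mzsm,ctdff] add [kveml,epe] -> 12 lines: rawuc zuik gqle hvt kou tgqp meizd yrydm kveml epe duvk qwlh
Hunk 6: at line 1 remove [gqle,hvt] add [dhbrs,ugku,avllz] -> 13 lines: rawuc zuik dhbrs ugku avllz kou tgqp meizd yrydm kveml epe duvk qwlh
Hunk 7: at line 3 remove [ugku,avllz,kou] add [anbkw] -> 11 lines: rawuc zuik dhbrs anbkw tgqp meizd yrydm kveml epe duvk qwlh
Final line 5: tgqp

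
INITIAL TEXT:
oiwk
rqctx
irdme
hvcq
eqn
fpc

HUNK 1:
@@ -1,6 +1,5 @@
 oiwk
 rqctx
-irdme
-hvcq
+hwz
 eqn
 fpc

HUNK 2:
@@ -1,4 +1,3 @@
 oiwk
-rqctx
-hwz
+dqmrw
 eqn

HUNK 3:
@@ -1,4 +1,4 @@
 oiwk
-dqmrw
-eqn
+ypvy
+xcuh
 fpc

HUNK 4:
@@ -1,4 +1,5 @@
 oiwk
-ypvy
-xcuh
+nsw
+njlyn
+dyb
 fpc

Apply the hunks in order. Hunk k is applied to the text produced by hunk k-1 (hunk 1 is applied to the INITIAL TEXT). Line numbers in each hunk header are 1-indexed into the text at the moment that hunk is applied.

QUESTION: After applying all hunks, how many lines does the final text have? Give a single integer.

Answer: 5

Derivation:
Hunk 1: at line 1 remove [irdme,hvcq] add [hwz] -> 5 lines: oiwk rqctx hwz eqn fpc
Hunk 2: at line 1 remove [rqctx,hwz] add [dqmrw] -> 4 lines: oiwk dqmrw eqn fpc
Hunk 3: at line 1 remove [dqmrw,eqn] add [ypvy,xcuh] -> 4 lines: oiwk ypvy xcuh fpc
Hunk 4: at line 1 remove [ypvy,xcuh] add [nsw,njlyn,dyb] -> 5 lines: oiwk nsw njlyn dyb fpc
Final line count: 5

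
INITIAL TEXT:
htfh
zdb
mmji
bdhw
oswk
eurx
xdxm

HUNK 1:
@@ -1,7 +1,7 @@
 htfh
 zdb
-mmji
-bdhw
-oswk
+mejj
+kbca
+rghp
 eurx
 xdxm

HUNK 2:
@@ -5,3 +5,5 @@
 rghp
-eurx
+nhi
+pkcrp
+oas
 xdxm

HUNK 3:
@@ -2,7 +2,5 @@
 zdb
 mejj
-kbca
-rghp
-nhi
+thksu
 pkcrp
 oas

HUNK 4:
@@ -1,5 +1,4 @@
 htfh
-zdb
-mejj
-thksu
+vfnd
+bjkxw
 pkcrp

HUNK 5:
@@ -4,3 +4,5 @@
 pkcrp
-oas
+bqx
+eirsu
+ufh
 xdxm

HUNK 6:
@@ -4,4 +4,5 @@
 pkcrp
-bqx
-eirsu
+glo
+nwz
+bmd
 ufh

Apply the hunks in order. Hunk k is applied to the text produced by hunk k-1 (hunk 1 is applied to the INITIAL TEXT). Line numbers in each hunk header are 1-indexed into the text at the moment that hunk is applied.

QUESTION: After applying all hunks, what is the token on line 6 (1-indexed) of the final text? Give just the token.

Hunk 1: at line 1 remove [mmji,bdhw,oswk] add [mejj,kbca,rghp] -> 7 lines: htfh zdb mejj kbca rghp eurx xdxm
Hunk 2: at line 5 remove [eurx] add [nhi,pkcrp,oas] -> 9 lines: htfh zdb mejj kbca rghp nhi pkcrp oas xdxm
Hunk 3: at line 2 remove [kbca,rghp,nhi] add [thksu] -> 7 lines: htfh zdb mejj thksu pkcrp oas xdxm
Hunk 4: at line 1 remove [zdb,mejj,thksu] add [vfnd,bjkxw] -> 6 lines: htfh vfnd bjkxw pkcrp oas xdxm
Hunk 5: at line 4 remove [oas] add [bqx,eirsu,ufh] -> 8 lines: htfh vfnd bjkxw pkcrp bqx eirsu ufh xdxm
Hunk 6: at line 4 remove [bqx,eirsu] add [glo,nwz,bmd] -> 9 lines: htfh vfnd bjkxw pkcrp glo nwz bmd ufh xdxm
Final line 6: nwz

Answer: nwz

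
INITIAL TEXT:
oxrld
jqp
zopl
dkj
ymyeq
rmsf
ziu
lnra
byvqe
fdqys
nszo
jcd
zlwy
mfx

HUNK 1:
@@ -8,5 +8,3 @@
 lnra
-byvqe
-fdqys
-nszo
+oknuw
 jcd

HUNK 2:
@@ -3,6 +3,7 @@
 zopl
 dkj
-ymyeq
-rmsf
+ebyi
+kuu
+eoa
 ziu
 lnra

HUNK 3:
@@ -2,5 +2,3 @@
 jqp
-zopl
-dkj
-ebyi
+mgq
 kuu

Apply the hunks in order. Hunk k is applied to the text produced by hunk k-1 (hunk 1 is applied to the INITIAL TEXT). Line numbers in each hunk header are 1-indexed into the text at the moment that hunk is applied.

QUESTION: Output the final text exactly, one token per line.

Answer: oxrld
jqp
mgq
kuu
eoa
ziu
lnra
oknuw
jcd
zlwy
mfx

Derivation:
Hunk 1: at line 8 remove [byvqe,fdqys,nszo] add [oknuw] -> 12 lines: oxrld jqp zopl dkj ymyeq rmsf ziu lnra oknuw jcd zlwy mfx
Hunk 2: at line 3 remove [ymyeq,rmsf] add [ebyi,kuu,eoa] -> 13 lines: oxrld jqp zopl dkj ebyi kuu eoa ziu lnra oknuw jcd zlwy mfx
Hunk 3: at line 2 remove [zopl,dkj,ebyi] add [mgq] -> 11 lines: oxrld jqp mgq kuu eoa ziu lnra oknuw jcd zlwy mfx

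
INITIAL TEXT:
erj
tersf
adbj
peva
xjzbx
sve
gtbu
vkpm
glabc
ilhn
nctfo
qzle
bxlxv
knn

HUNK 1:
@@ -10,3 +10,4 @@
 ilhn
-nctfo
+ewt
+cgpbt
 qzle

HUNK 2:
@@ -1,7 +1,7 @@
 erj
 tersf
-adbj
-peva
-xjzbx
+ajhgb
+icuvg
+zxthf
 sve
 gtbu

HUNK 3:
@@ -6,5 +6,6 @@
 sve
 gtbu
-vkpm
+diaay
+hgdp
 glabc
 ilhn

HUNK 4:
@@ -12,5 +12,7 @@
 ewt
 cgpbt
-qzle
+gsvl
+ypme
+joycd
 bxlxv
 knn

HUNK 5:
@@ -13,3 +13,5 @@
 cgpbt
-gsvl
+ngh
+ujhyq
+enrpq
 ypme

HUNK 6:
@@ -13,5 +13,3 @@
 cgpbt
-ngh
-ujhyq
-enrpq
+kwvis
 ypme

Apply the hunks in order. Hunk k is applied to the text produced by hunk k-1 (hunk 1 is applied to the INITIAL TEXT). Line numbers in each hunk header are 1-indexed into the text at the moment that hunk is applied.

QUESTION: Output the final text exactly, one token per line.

Answer: erj
tersf
ajhgb
icuvg
zxthf
sve
gtbu
diaay
hgdp
glabc
ilhn
ewt
cgpbt
kwvis
ypme
joycd
bxlxv
knn

Derivation:
Hunk 1: at line 10 remove [nctfo] add [ewt,cgpbt] -> 15 lines: erj tersf adbj peva xjzbx sve gtbu vkpm glabc ilhn ewt cgpbt qzle bxlxv knn
Hunk 2: at line 1 remove [adbj,peva,xjzbx] add [ajhgb,icuvg,zxthf] -> 15 lines: erj tersf ajhgb icuvg zxthf sve gtbu vkpm glabc ilhn ewt cgpbt qzle bxlxv knn
Hunk 3: at line 6 remove [vkpm] add [diaay,hgdp] -> 16 lines: erj tersf ajhgb icuvg zxthf sve gtbu diaay hgdp glabc ilhn ewt cgpbt qzle bxlxv knn
Hunk 4: at line 12 remove [qzle] add [gsvl,ypme,joycd] -> 18 lines: erj tersf ajhgb icuvg zxthf sve gtbu diaay hgdp glabc ilhn ewt cgpbt gsvl ypme joycd bxlxv knn
Hunk 5: at line 13 remove [gsvl] add [ngh,ujhyq,enrpq] -> 20 lines: erj tersf ajhgb icuvg zxthf sve gtbu diaay hgdp glabc ilhn ewt cgpbt ngh ujhyq enrpq ypme joycd bxlxv knn
Hunk 6: at line 13 remove [ngh,ujhyq,enrpq] add [kwvis] -> 18 lines: erj tersf ajhgb icuvg zxthf sve gtbu diaay hgdp glabc ilhn ewt cgpbt kwvis ypme joycd bxlxv knn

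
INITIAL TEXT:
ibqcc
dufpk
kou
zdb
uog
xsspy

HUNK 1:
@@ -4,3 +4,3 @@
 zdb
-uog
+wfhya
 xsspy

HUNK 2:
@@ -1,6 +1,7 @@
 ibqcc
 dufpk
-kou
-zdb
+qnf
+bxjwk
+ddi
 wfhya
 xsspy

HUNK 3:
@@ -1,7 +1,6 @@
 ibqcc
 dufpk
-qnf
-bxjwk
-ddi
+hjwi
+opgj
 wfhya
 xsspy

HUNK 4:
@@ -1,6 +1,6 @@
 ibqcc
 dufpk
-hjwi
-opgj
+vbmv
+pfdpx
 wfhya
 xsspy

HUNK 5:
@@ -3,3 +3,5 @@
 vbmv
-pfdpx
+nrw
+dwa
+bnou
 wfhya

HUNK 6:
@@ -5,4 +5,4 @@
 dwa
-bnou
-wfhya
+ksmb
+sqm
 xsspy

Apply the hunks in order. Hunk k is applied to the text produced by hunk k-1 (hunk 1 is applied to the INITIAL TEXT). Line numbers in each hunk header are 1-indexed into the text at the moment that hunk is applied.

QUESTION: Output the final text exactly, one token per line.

Hunk 1: at line 4 remove [uog] add [wfhya] -> 6 lines: ibqcc dufpk kou zdb wfhya xsspy
Hunk 2: at line 1 remove [kou,zdb] add [qnf,bxjwk,ddi] -> 7 lines: ibqcc dufpk qnf bxjwk ddi wfhya xsspy
Hunk 3: at line 1 remove [qnf,bxjwk,ddi] add [hjwi,opgj] -> 6 lines: ibqcc dufpk hjwi opgj wfhya xsspy
Hunk 4: at line 1 remove [hjwi,opgj] add [vbmv,pfdpx] -> 6 lines: ibqcc dufpk vbmv pfdpx wfhya xsspy
Hunk 5: at line 3 remove [pfdpx] add [nrw,dwa,bnou] -> 8 lines: ibqcc dufpk vbmv nrw dwa bnou wfhya xsspy
Hunk 6: at line 5 remove [bnou,wfhya] add [ksmb,sqm] -> 8 lines: ibqcc dufpk vbmv nrw dwa ksmb sqm xsspy

Answer: ibqcc
dufpk
vbmv
nrw
dwa
ksmb
sqm
xsspy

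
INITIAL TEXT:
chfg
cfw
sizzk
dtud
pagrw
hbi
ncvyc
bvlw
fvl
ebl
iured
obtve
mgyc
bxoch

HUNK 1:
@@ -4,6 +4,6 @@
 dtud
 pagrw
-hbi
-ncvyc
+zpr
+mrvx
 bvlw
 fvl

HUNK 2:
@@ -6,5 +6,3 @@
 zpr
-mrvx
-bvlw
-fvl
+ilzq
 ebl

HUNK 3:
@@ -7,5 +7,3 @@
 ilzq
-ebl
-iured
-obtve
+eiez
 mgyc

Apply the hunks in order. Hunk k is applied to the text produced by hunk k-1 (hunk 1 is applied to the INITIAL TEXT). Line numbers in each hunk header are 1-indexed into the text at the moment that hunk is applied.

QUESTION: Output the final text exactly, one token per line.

Hunk 1: at line 4 remove [hbi,ncvyc] add [zpr,mrvx] -> 14 lines: chfg cfw sizzk dtud pagrw zpr mrvx bvlw fvl ebl iured obtve mgyc bxoch
Hunk 2: at line 6 remove [mrvx,bvlw,fvl] add [ilzq] -> 12 lines: chfg cfw sizzk dtud pagrw zpr ilzq ebl iured obtve mgyc bxoch
Hunk 3: at line 7 remove [ebl,iured,obtve] add [eiez] -> 10 lines: chfg cfw sizzk dtud pagrw zpr ilzq eiez mgyc bxoch

Answer: chfg
cfw
sizzk
dtud
pagrw
zpr
ilzq
eiez
mgyc
bxoch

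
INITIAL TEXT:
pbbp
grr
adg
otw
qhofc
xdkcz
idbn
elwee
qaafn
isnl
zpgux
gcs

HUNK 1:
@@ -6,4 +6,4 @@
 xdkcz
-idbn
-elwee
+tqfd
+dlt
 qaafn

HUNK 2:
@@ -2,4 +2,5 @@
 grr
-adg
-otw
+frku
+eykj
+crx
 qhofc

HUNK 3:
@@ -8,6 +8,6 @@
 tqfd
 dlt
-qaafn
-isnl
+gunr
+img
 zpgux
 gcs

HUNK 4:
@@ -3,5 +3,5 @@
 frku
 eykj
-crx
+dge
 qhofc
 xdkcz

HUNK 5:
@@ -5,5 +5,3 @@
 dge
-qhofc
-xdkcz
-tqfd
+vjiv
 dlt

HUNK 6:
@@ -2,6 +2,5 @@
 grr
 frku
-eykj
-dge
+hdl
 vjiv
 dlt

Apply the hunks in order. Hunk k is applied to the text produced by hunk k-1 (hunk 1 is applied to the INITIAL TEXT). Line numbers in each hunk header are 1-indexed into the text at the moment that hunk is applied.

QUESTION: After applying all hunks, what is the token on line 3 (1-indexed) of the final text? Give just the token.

Answer: frku

Derivation:
Hunk 1: at line 6 remove [idbn,elwee] add [tqfd,dlt] -> 12 lines: pbbp grr adg otw qhofc xdkcz tqfd dlt qaafn isnl zpgux gcs
Hunk 2: at line 2 remove [adg,otw] add [frku,eykj,crx] -> 13 lines: pbbp grr frku eykj crx qhofc xdkcz tqfd dlt qaafn isnl zpgux gcs
Hunk 3: at line 8 remove [qaafn,isnl] add [gunr,img] -> 13 lines: pbbp grr frku eykj crx qhofc xdkcz tqfd dlt gunr img zpgux gcs
Hunk 4: at line 3 remove [crx] add [dge] -> 13 lines: pbbp grr frku eykj dge qhofc xdkcz tqfd dlt gunr img zpgux gcs
Hunk 5: at line 5 remove [qhofc,xdkcz,tqfd] add [vjiv] -> 11 lines: pbbp grr frku eykj dge vjiv dlt gunr img zpgux gcs
Hunk 6: at line 2 remove [eykj,dge] add [hdl] -> 10 lines: pbbp grr frku hdl vjiv dlt gunr img zpgux gcs
Final line 3: frku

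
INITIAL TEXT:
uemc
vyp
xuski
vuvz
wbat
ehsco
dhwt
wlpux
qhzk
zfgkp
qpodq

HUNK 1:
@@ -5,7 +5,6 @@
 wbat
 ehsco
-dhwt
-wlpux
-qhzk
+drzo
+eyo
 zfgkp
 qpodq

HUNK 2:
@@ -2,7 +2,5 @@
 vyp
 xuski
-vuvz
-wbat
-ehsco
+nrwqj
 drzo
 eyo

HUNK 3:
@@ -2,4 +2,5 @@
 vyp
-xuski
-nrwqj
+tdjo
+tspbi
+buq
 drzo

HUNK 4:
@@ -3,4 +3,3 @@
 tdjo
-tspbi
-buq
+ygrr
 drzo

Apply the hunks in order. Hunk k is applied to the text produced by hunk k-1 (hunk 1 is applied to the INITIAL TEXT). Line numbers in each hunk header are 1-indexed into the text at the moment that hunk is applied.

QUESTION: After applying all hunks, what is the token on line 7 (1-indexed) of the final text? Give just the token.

Answer: zfgkp

Derivation:
Hunk 1: at line 5 remove [dhwt,wlpux,qhzk] add [drzo,eyo] -> 10 lines: uemc vyp xuski vuvz wbat ehsco drzo eyo zfgkp qpodq
Hunk 2: at line 2 remove [vuvz,wbat,ehsco] add [nrwqj] -> 8 lines: uemc vyp xuski nrwqj drzo eyo zfgkp qpodq
Hunk 3: at line 2 remove [xuski,nrwqj] add [tdjo,tspbi,buq] -> 9 lines: uemc vyp tdjo tspbi buq drzo eyo zfgkp qpodq
Hunk 4: at line 3 remove [tspbi,buq] add [ygrr] -> 8 lines: uemc vyp tdjo ygrr drzo eyo zfgkp qpodq
Final line 7: zfgkp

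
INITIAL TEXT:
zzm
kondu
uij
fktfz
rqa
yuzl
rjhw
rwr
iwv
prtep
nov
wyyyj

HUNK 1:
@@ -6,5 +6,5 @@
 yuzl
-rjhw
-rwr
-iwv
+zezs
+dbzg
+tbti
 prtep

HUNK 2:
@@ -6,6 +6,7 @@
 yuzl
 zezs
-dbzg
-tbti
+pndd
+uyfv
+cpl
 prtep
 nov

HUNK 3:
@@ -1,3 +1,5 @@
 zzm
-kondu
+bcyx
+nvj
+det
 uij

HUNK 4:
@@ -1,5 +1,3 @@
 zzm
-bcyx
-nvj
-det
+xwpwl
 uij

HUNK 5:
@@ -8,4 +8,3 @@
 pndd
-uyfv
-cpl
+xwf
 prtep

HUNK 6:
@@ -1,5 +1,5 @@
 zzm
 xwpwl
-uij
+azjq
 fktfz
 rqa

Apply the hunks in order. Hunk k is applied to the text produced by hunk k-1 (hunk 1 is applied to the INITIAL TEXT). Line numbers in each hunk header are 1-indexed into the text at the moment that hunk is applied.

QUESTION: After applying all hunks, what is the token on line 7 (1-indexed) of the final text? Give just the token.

Hunk 1: at line 6 remove [rjhw,rwr,iwv] add [zezs,dbzg,tbti] -> 12 lines: zzm kondu uij fktfz rqa yuzl zezs dbzg tbti prtep nov wyyyj
Hunk 2: at line 6 remove [dbzg,tbti] add [pndd,uyfv,cpl] -> 13 lines: zzm kondu uij fktfz rqa yuzl zezs pndd uyfv cpl prtep nov wyyyj
Hunk 3: at line 1 remove [kondu] add [bcyx,nvj,det] -> 15 lines: zzm bcyx nvj det uij fktfz rqa yuzl zezs pndd uyfv cpl prtep nov wyyyj
Hunk 4: at line 1 remove [bcyx,nvj,det] add [xwpwl] -> 13 lines: zzm xwpwl uij fktfz rqa yuzl zezs pndd uyfv cpl prtep nov wyyyj
Hunk 5: at line 8 remove [uyfv,cpl] add [xwf] -> 12 lines: zzm xwpwl uij fktfz rqa yuzl zezs pndd xwf prtep nov wyyyj
Hunk 6: at line 1 remove [uij] add [azjq] -> 12 lines: zzm xwpwl azjq fktfz rqa yuzl zezs pndd xwf prtep nov wyyyj
Final line 7: zezs

Answer: zezs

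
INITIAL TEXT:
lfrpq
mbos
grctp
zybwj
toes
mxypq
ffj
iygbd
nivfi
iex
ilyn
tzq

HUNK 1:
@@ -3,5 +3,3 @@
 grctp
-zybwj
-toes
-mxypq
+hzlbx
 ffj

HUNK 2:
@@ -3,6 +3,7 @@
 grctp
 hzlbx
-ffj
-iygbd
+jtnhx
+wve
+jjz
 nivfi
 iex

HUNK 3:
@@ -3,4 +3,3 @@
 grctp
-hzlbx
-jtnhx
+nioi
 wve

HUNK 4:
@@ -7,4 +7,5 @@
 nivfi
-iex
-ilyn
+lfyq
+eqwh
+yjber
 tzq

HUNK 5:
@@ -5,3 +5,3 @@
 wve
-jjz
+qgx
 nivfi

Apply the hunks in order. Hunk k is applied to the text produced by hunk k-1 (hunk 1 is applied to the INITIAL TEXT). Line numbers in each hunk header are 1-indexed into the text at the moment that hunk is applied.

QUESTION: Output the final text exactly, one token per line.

Hunk 1: at line 3 remove [zybwj,toes,mxypq] add [hzlbx] -> 10 lines: lfrpq mbos grctp hzlbx ffj iygbd nivfi iex ilyn tzq
Hunk 2: at line 3 remove [ffj,iygbd] add [jtnhx,wve,jjz] -> 11 lines: lfrpq mbos grctp hzlbx jtnhx wve jjz nivfi iex ilyn tzq
Hunk 3: at line 3 remove [hzlbx,jtnhx] add [nioi] -> 10 lines: lfrpq mbos grctp nioi wve jjz nivfi iex ilyn tzq
Hunk 4: at line 7 remove [iex,ilyn] add [lfyq,eqwh,yjber] -> 11 lines: lfrpq mbos grctp nioi wve jjz nivfi lfyq eqwh yjber tzq
Hunk 5: at line 5 remove [jjz] add [qgx] -> 11 lines: lfrpq mbos grctp nioi wve qgx nivfi lfyq eqwh yjber tzq

Answer: lfrpq
mbos
grctp
nioi
wve
qgx
nivfi
lfyq
eqwh
yjber
tzq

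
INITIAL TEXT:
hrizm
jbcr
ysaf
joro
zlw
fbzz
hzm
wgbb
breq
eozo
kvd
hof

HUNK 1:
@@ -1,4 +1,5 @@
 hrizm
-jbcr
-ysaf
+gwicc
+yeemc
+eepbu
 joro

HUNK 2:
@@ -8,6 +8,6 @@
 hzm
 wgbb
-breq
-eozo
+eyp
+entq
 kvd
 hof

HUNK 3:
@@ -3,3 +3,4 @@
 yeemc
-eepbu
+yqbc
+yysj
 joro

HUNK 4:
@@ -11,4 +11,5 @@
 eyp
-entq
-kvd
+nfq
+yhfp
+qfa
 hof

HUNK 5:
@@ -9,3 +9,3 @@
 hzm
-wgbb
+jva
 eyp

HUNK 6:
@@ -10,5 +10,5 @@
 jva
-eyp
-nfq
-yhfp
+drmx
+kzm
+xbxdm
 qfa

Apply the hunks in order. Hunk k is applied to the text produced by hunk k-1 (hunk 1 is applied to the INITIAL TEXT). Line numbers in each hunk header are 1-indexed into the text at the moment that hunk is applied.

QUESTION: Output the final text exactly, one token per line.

Hunk 1: at line 1 remove [jbcr,ysaf] add [gwicc,yeemc,eepbu] -> 13 lines: hrizm gwicc yeemc eepbu joro zlw fbzz hzm wgbb breq eozo kvd hof
Hunk 2: at line 8 remove [breq,eozo] add [eyp,entq] -> 13 lines: hrizm gwicc yeemc eepbu joro zlw fbzz hzm wgbb eyp entq kvd hof
Hunk 3: at line 3 remove [eepbu] add [yqbc,yysj] -> 14 lines: hrizm gwicc yeemc yqbc yysj joro zlw fbzz hzm wgbb eyp entq kvd hof
Hunk 4: at line 11 remove [entq,kvd] add [nfq,yhfp,qfa] -> 15 lines: hrizm gwicc yeemc yqbc yysj joro zlw fbzz hzm wgbb eyp nfq yhfp qfa hof
Hunk 5: at line 9 remove [wgbb] add [jva] -> 15 lines: hrizm gwicc yeemc yqbc yysj joro zlw fbzz hzm jva eyp nfq yhfp qfa hof
Hunk 6: at line 10 remove [eyp,nfq,yhfp] add [drmx,kzm,xbxdm] -> 15 lines: hrizm gwicc yeemc yqbc yysj joro zlw fbzz hzm jva drmx kzm xbxdm qfa hof

Answer: hrizm
gwicc
yeemc
yqbc
yysj
joro
zlw
fbzz
hzm
jva
drmx
kzm
xbxdm
qfa
hof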